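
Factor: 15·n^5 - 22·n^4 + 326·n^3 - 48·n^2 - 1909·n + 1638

(3·n + 7)·(5·n - 9)·(n - 1)·(n^2 - n + 26)

By the rational root theorem, n = 1 is a root, giving the factor (n - 1) and quotient 15·n^4 - 7·n^3 + 319·n^2 + 271·n - 1638.
Then n = -7/3 is a root, giving the factor (3·n + 7) and quotient 5·n^3 - 14·n^2 + 139·n - 234.
Continuing, n = 9/5 is a root, so (5·n - 9) is a factor; dividing leaves n^2 - n + 26.
The quadratic n^2 - n + 26 has discriminant -103 < 0 and is irreducible over ℤ.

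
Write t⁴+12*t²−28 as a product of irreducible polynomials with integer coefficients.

(t²+14)*(t²−2)

Substitute u = t² to get a quadratic in u, then factor.
t²+14 is irreducible over ℤ (always positive, so no real roots).
t²−2 is irreducible over ℤ (2 is not a perfect square).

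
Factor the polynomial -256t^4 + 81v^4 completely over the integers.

Write as (9v^2)² − (16t^2)², then factor 9v^2 - 16t^2 once more.

(3v - 4t)(3v + 4t)(9v^2 + 16t^2)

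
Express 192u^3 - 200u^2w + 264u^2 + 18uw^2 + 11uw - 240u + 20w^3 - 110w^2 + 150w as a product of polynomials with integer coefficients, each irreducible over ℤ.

(3u - 2w + 6)(8u + 2w - 5)(8u - 5w)

Group: 3u(64u^2 - 24uw - 40u - 10w^2 + 25w) + (-2w + 6)(64u^2 - 24uw - 40u - 10w^2 + 25w); both groups contain (64u^2 - 24uw - 40u - 10w^2 + 25w), so (3u - 2w + 6) is a factor with cofactor 64u^2 - 24uw - 40u - 10w^2 + 25w.
The cofactor groups again: 64u^2 - 24uw - 40u - 10w^2 + 25w = 8u(8u + 2w - 5) - 5w(8u + 2w - 5); both groups contain (8u + 2w - 5), giving (8u - 5w)(8u + 2w - 5).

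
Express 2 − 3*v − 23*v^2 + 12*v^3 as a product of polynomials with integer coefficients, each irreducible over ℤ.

Trying the rational-root candidates, v = 1/4 is a root, so (4*v − 1) is a factor; dividing leaves 3*v^2 − 5*v − 2.
The remaining quadratic factors as (v − 2)(3*v + 1).

(3*v + 1)*(4*v − 1)*(v − 2)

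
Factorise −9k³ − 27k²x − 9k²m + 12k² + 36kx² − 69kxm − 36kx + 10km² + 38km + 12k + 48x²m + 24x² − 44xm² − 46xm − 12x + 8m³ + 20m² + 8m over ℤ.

Group: 3k(−3k² − 9kx + km + 6k + 12x² − 11xm − 6x + 2m² + 4m) + (4m + 2)(−3k² − 9kx + km + 6k + 12x² − 11xm − 6x + 2m² + 4m); both groups contain (−3k² − 9kx + km + 6k + 12x² − 11xm − 6x + 2m² + 4m), so (3k + 4m + 2) is a factor with cofactor −3k² − 9kx + km + 6k + 12x² − 11xm − 6x + 2m² + 4m.
The cofactor groups again: −3k² − 9kx + km + 6k + 12x² − 11xm − 6x + 2m² + 4m = −3k(k + 4x − m − 2) + (3x − 2m)(k + 4x − m − 2); both groups contain (k + 4x − m − 2), giving −(3k − 3x + 2m)(k + 4x − m − 2).

−(3k − 3x + 2m)(3k + 4m + 2)(k + 4x − m − 2)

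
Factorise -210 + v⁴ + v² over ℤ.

Substitute u = v² to get a quadratic in u, then factor.
v² + 15 is irreducible over ℤ (always positive, so no real roots).
v² - 14 is irreducible over ℤ (14 is not a perfect square).

(v² + 15)·(v² - 14)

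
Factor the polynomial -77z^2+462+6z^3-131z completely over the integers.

Trying the rational-root candidates, z = 11/6 is a root, so (6z-11) is a factor; dividing leaves z^2-11z-42.
The remaining quadratic factors as (z+3)(z-14).

(6z-11)(z+3)(z-14)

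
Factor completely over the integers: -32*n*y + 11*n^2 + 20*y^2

(11*n - 10*y)*(n - 2*y)

Group: n*(11*n - 10*y) - 2*y*(11*n - 10*y); both groups contain (11*n - 10*y).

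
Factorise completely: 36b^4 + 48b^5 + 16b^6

Pull out the common factor 4b^4, leaving 4b^2 + 12b + 9.
Recognize a perfect-square trinomial with the parts 2b and 3.

4b^4(2b + 3)^2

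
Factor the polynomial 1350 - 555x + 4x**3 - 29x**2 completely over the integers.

By the rational root theorem, x = -10 is a root, so (x + 10) is a factor; dividing leaves 4x**2 - 69x + 135.
The remaining quadratic factors as (4x - 9)(x - 15).

(4x - 9)(x + 10)(x - 15)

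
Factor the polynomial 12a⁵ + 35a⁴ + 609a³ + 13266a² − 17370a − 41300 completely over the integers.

(3a − 7)(4a + 5)(a + 10)(a² − 6a + 118)

Among the possible rational roots, a = 7/3 is a root, so (3a − 7) is a factor; dividing leaves 4a⁴ + 21a³ + 252a² + 5010a + 5900.
Continuing, a = −5/4 is a root, so (4a + 5) is a factor; dividing leaves a³ + 4a² + 58a + 1180.
Next, a = −10 is a root, so (a + 10) divides it; the quotient is a² − 6a + 118.
The quadratic a² − 6a + 118 has discriminant −436 < 0 and is irreducible over ℤ.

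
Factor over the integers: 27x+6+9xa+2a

Group as (9xa+27x) + (2a+6) = 9x(a+3) + 2(a+3).
Both groups share the factor (a+3).

(9x+2)(a+3)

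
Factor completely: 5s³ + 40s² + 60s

5s(s + 2)(s + 6)

Pull out the common factor 5s, then factor the remaining trinomial.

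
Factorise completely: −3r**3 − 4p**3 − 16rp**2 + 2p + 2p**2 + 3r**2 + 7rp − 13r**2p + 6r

−(r + 2p + 1)(r + 2p − 2)(3r + p)

Group: 3r(−r**2 − 4rp + r − 4p**2 + 2p + 2) + p(−r**2 − 4rp + r − 4p**2 + 2p + 2); both groups contain (−r**2 − 4rp + r − 4p**2 + 2p + 2), so (3r + p) is a factor with cofactor −r**2 − 4rp + r − 4p**2 + 2p + 2.
The cofactor groups again: −r**2 − 4rp + r − 4p**2 + 2p + 2 = −r(r + 2p − 2) + (−2p − 1)(r + 2p − 2); both groups contain (r + 2p − 2), giving −(r + 2p + 1)(r + 2p − 2).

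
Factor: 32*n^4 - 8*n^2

Factor out 8*n^2, leaving 4*n^2 - 1, which is a difference of two squares.

8*n^2*(2*n + 1)*(2*n - 1)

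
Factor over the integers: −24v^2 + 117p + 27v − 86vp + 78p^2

−(8v − 6p − 9)(3v + 13p)

Group: −3v(8v − 6p − 9) − 13p(8v − 6p − 9); both groups contain (8v − 6p − 9).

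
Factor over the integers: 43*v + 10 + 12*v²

(3*v + 10)*(4*v + 1)

Need a pair with product 12·10 = 120 and sum 43: that's 40 and 3.
Split the middle term: 12*v² + 40*v + 3*v + 10 = 4*v*(3*v + 10) + (3*v + 10).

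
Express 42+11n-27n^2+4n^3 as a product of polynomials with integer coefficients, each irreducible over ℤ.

(4n-7)(n+1)(n-6)

Trying the rational-root candidates, n = 6 is a root, so (n-6) is a factor; dividing leaves 4n^2-3n-7.
The remaining quadratic factors as (n+1)(4n-7).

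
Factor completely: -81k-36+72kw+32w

Group as (72kw-81k) + (32w-36) = 9k(8w-9) + 4(8w-9).
Both groups share the factor (8w-9).

(8w-9)(9k+4)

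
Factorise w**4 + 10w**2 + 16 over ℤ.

(w**2 + 2)(w**2 + 8)

Substitute u = w**2 to get a quadratic in u, then factor.
w**2 + 8 is irreducible over ℤ (always positive, so no real roots).
w**2 + 2 is irreducible over ℤ (always positive, so no real roots).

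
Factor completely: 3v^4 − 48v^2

3v^2(v + 4)(v − 4)

Pull out the common factor 3v^2; v^2 − 16 is a difference of squares.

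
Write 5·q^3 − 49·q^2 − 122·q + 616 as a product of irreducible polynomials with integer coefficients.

By the rational root theorem, q = −4 is a root, giving the factor (q + 4) and quotient 5·q^2 − 69·q + 154.
The remaining quadratic factors as (5·q − 14)(q − 11).

(5·q − 14)·(q + 4)·(q − 11)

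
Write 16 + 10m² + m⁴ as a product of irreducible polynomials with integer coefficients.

(m² + 2)(m² + 8)

Substitute u = m² to get a quadratic in u, then factor.
m² + 8 is irreducible over ℤ (always positive, so no real roots).
m² + 2 is irreducible over ℤ (always positive, so no real roots).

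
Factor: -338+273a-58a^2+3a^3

(3a-13)(a-13)(a-2)

Trying the rational-root candidates, a = 2 is a root, giving the factor (a-2) and quotient 3a^2-52a+169.
The remaining quadratic factors as (3a-13)(a-13).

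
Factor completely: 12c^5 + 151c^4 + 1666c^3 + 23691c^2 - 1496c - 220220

Testing divisors of the constant over divisors of the leading coefficient, c = 11/4 is a root, so (4c - 11) is a factor; dividing leaves 3c^4 + 46c^3 + 543c^2 + 7416c + 20020.
Continuing, c = -10/3 is a root, so (3c + 10) divides it; the quotient is c^3 + 12c^2 + 141c + 2002.
Then c = -13 is a root, so (c + 13) divides it; the quotient is c^2 - c + 154.
The quadratic c^2 - c + 154 has discriminant -615 < 0 and is irreducible over ℤ.

(3c + 10)(4c - 11)(c + 13)(c^2 - c + 154)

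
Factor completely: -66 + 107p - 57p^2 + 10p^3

Trying the rational-root candidates, p = 3/2 is a root, so (2p - 3) divides it; the quotient is 5p^2 - 21p + 22.
The remaining quadratic factors as (p - 2)(5p - 11).

(2p - 3)(5p - 11)(p - 2)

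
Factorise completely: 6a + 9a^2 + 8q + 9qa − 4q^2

−(q − 3a − 2)(4q + 3a)

Group: −q(4q + 3a) + (3a + 2)(4q + 3a); both groups contain (4q + 3a).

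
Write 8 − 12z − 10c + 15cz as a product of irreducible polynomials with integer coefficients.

(3z − 2)(5c − 4)

Group as (15cz − 10c) + (−12z + 8) = 5c(3z − 2) − 4(3z − 2).
Both groups share the factor (3z − 2).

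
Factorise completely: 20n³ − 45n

Pull out the common factor 5n; 4n² − 9 is a difference of squares.

5n(2n + 3)(2n − 3)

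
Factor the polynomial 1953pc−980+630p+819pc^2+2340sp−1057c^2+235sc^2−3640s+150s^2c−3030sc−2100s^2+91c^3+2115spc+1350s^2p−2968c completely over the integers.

(15s+13c+5)(10s+7c+14)(9p+c−14)

Group: 9p(150s^2+235sc+260s+91c^2+217c+70) + (c−14)(150s^2+235sc+260s+91c^2+217c+70); both groups contain (150s^2+235sc+260s+91c^2+217c+70), so (9p+c−14) is a factor with cofactor 150s^2+235sc+260s+91c^2+217c+70.
The cofactor groups again: 150s^2+235sc+260s+91c^2+217c+70 = 15s(10s+7c+14) + (13c+5)(10s+7c+14); both groups contain (10s+7c+14), giving (15s+13c+5)(10s+7c+14).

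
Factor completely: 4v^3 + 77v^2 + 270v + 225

(4v + 5)(v + 15)(v + 3)

Among the possible rational roots, v = -5/4 is a root, giving the factor (4v + 5) and quotient v^2 + 18v + 45.
The remaining quadratic factors as (v + 3)(v + 15).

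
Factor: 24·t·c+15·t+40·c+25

Group as (24·t·c+15·t) + (40·c+25) = 3·t·(8·c+5) + 5·(8·c+5).
Both groups share the factor (8·c+5).

(3·t+5)·(8·c+5)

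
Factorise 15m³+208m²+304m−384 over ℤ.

(3m+8)(5m−4)(m+12)

By the rational root theorem, m = −8/3 is a root, so (3m+8) divides it; the quotient is 5m²+56m−48.
The remaining quadratic factors as (m+12)(5m−4).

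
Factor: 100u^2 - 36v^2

Pull out the common factor 4; 25u^2 - 9v^2 is a difference of squares.

4(5u + 3v)(5u - 3v)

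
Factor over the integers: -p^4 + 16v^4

Write as (4v^2)² − (p^2)², then factor 4v^2 - p^2 once more.

(2v - p)(2v + p)(4v^2 + p^2)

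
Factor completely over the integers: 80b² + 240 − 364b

4(4b − 15)(5b − 4)

Pull out the common factor 4, then factor the remaining trinomial.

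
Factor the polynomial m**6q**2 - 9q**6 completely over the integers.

Every term has a factor of q**2; factoring it out leaves m**6 - 9q**4.
Recognize a difference of squares with the parts m**3 and 3q**2.

q**2(m**3 + 3q**2)(m**3 - 3q**2)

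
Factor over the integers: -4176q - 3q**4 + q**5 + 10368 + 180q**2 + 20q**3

(q + 8)(q - 3)(q - 6)(q**2 - 2q + 72)

Among the possible rational roots, q = 6 is a root, giving the factor (q - 6) and quotient q**4 + 3q**3 + 38q**2 + 408q - 1728.
Then q = 3 is a root, so (q - 3) is a factor; dividing leaves q**3 + 6q**2 + 56q + 576.
Continuing, q = -8 is a root, giving the factor (q + 8) and quotient q**2 - 2q + 72.
The quadratic q**2 - 2q + 72 has discriminant -284 < 0 and is irreducible over ℤ.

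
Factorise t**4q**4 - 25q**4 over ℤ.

q**4(t**2 + 5)(t**2 - 5)

Pull out the common factor q**4, leaving t**4 - 25.
Recognize a difference of squares with the parts t**2 and 5.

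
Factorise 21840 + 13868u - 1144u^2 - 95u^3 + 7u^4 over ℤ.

(7u + 10)(u + 12)(u - 13)(u - 14)

Testing divisors of the constant over divisors of the leading coefficient, u = 14 is a root, giving the factor (u - 14) and quotient 7u^3 + 3u^2 - 1102u - 1560.
Then u = -12 is a root, so (u + 12) is a factor; dividing leaves 7u^2 - 81u - 130.
The remaining quadratic factors as (u - 13)(7u + 10).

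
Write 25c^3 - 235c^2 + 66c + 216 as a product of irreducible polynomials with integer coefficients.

Among the possible rational roots, c = 6/5 is a root, giving the factor (5c - 6) and quotient 5c^2 - 41c - 36.
The remaining quadratic factors as (c - 9)(5c + 4).

(5c + 4)(5c - 6)(c - 9)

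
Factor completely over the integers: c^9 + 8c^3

Pull out the common factor c^3, leaving c^6 + 8.
Recognize a sum of cubes with the parts 2 and c^2.

c^3(c^2 + 2)(c^4 − 2c^2 + 4)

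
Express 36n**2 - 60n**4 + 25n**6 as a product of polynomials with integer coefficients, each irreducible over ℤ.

n**2(5n**2 - 6)**2

Pull out the common factor n**2, leaving 25n**4 - 60n**2 + 36.
Recognize a perfect-square trinomial with the parts 5n**2 and 6.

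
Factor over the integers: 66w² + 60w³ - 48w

Pull out the common factor 6w, then factor the remaining trinomial.

6w(2w - 1)(5w + 8)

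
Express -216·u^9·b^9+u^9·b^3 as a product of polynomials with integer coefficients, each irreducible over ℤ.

-b^3·u^9·(6·b^2-1)·(36·b^4+6·b^2+1)

Every term has a factor of u^9·b^3; factoring it out leaves -216·b^6+1.
Recognize a difference of cubes with the parts 1 and 6·b^2.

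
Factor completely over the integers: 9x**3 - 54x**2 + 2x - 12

(x - 6)(9x**2 + 2)

Group as (9x**3 + 2x) + (-54x**2 - 12) = x(9x**2 + 2) - 6(9x**2 + 2).
Both groups share the factor (9x**2 + 2).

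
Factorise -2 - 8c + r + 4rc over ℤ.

Group as (4rc + r) + (-8c - 2) = r(4c + 1) - 2(4c + 1).
Both groups share the factor (4c + 1).

(4c + 1)(r - 2)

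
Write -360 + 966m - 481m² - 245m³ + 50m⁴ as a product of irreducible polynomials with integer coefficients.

(2m + 5)(5m - 3)(5m - 4)(m - 6)

By the rational root theorem, m = 4/5 is a root, so (5m - 4) divides it; the quotient is 10m³ - 41m² - 129m + 90.
Next, m = 6 is a root, giving the factor (m - 6) and quotient 10m² + 19m - 15.
The remaining quadratic factors as (5m - 3)(2m + 5).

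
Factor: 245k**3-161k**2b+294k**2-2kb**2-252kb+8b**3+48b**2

(7k-2b)(7k-4b)(5k+b+6)

Group: 5k(49k**2-42kb+8b**2) + (b+6)(49k**2-42kb+8b**2); both groups contain (49k**2-42kb+8b**2), so (5k+b+6) is a factor with cofactor 49k**2-42kb+8b**2.
The cofactor groups again: 49k**2-42kb+8b**2 = 7k(7k-2b) - 4b(7k-2b); both groups contain (7k-2b), giving (7k-4b)(7k-2b).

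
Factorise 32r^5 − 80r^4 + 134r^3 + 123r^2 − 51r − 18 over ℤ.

By the rational root theorem, r = −1/4 is a root, so (4r + 1) is a factor; dividing leaves 8r^4 − 22r^3 + 39r^2 + 21r − 18.
Then r = −3/4 is a root, giving the factor (4r + 3) and quotient 2r^3 − 7r^2 + 15r − 6.
Next, r = 1/2 is a root, giving the factor (2r − 1) and quotient r^2 − 3r + 6.
The quadratic r^2 − 3r + 6 has discriminant −15 < 0 and is irreducible over ℤ.

(2r − 1)(4r + 1)(4r + 3)(r^2 − 3r + 6)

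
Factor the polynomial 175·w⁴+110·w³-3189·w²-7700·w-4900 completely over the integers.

(5·w+14)·(5·w+7)·(7·w+10)·(w-5)

Trying the rational-root candidates, w = -14/5 is a root, giving the factor (5·w+14) and quotient 35·w³-76·w²-425·w-350.
Continuing, w = -7/5 is a root, giving the factor (5·w+7) and quotient 7·w²-25·w-50.
The remaining quadratic factors as (w-5)(7·w+10).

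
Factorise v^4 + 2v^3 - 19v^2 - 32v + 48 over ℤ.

(v + 3)(v + 4)(v - 1)(v - 4)

Testing divisors of the constant over divisors of the leading coefficient, v = 4 is a root, so (v - 4) is a factor; dividing leaves v^3 + 6v^2 + 5v - 12.
Then v = -4 is a root, so (v + 4) is a factor; dividing leaves v^2 + 2v - 3.
The remaining quadratic factors as (v + 3)(v - 1).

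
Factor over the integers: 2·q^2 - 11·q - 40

Need a pair with product 2·(-40) = -80 and sum -11: that's -16 and 5.
Split the middle term: 2·q^2 - 16·q + 5·q - 40 = 2·q·(q - 8) + 5·(q - 8).

(2·q + 5)·(q - 8)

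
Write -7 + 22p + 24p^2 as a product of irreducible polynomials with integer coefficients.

(4p - 1)(6p + 7)

Need a pair with product 24·(-7) = -168 and sum 22: that's 28 and -6.
Split the middle term: 24p^2 + 28p - 6p - 7 = 4p(6p + 7) - (6p + 7).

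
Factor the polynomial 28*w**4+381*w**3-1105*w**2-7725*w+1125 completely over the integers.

(4*w+15)*(7*w-1)*(w+15)*(w-5)

Trying the rational-root candidates, w = -15 is a root, giving the factor (w+15) and quotient 28*w**3-39*w**2-520*w+75.
Next, w = -15/4 is a root, so (4*w+15) divides it; the quotient is 7*w**2-36*w+5.
The remaining quadratic factors as (w-5)(7*w-1).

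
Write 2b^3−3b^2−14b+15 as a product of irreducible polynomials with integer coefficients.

Trying the rational-root candidates, b = −5/2 is a root, giving the factor (2b+5) and quotient b^2−4b+3.
The remaining quadratic factors as (b−3)(b−1).

(2b+5)(b−1)(b−3)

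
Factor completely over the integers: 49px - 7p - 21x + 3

(7p - 3)(7x - 1)

Group as (49px - 7p) + (-21x + 3) = 7p(7x - 1) - 3(7x - 1).
Both groups share the factor (7x - 1).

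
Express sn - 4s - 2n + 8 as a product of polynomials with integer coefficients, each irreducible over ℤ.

Group as (sn - 4s) + (-2n + 8) = s(n - 4) - 2(n - 4).
Both groups share the factor (n - 4).

(n - 4)(s - 2)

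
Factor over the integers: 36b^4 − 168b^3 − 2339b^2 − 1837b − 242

By the rational root theorem, b = −11/2 is a root, so (2b + 11) is a factor; dividing leaves 18b^3 − 183b^2 − 163b − 22.
Continuing, b = −2/3 is a root, so (3b + 2) divides it; the quotient is 6b^2 − 65b − 11.
The remaining quadratic factors as (6b + 1)(b − 11).

(2b + 11)(3b + 2)(6b + 1)(b − 11)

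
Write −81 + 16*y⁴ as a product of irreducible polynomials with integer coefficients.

(2*y)⁴ − (3)⁴ = ((2*y)² − (3)²)((2*y)² + (3)²); the first factor splits again, the second (4*y² + 9) is irreducible.

(2*y + 3)*(2*y − 3)*(4*y² + 9)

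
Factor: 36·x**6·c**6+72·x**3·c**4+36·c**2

36·c**2·(x**3·c**2+1)**2

Factor out 36·c**2 first: what remains is x**6·c**4+2·x**3·c**2+1.
Recognize a perfect-square trinomial with the parts 1 and x**3·c**2.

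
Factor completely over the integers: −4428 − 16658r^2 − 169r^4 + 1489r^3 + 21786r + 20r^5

(4r − 1)(5r − 6)(r − 9)(r^2 + 2r + 82)

Trying the rational-root candidates, r = 9 is a root, so (r − 9) divides it; the quotient is 20r^4 + 11r^3 + 1588r^2 − 2366r + 492.
Continuing, r = 1/4 is a root, so (4r − 1) divides it; the quotient is 5r^3 + 4r^2 + 398r − 492.
Next, r = 6/5 is a root, giving the factor (5r − 6) and quotient r^2 + 2r + 82.
The quadratic r^2 + 2r + 82 has discriminant −324 < 0 and is irreducible over ℤ.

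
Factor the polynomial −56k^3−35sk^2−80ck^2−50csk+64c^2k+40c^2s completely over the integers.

(2c+k)(4c−7k)(5s+8k)

Group: 4c(10cs+16ck+5sk+8k^2) − 7k(10cs+16ck+5sk+8k^2); both groups contain (10cs+16ck+5sk+8k^2), so (4c−7k) is a factor with cofactor 10cs+16ck+5sk+8k^2.
The cofactor groups again: 10cs+16ck+5sk+8k^2 = 5s(2c+k) + 8k(2c+k); both groups contain (2c+k), giving (5s+8k)(2c+k).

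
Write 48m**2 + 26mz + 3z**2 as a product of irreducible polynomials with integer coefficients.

Group: 8m(6m + z) + 3z(6m + z); both groups contain (6m + z).

(6m + z)(8m + 3z)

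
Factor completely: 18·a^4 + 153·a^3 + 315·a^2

9·a^2·(2·a + 7)·(a + 5)

Pull out the common factor 9·a^2, then factor the remaining trinomial.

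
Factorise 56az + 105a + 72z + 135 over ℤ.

(7a + 9)(8z + 15)

Group as (56az + 105a) + (72z + 135) = 7a(8z + 15) + 9(8z + 15).
Both groups share the factor (8z + 15).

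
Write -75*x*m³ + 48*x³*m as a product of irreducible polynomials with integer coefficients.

3*m*x*(4*x - 5*m)*(4*x + 5*m)

Factor out 3*x*m, leaving 16*x² - 25*m², which is a difference of two squares.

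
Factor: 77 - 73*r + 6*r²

(6*r - 7)*(r - 11)

Need a pair with product 6·77 = 462 and sum -73: that's -66 and -7.
Split the middle term: 6*r² - 66*r - 7*r + 77 = 6*r*(r - 11) - 7*(r - 11).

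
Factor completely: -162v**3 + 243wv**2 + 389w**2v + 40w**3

(5w - 2v)(8w + 9v)(w + 9v)

Group: w(40w**2 + 29wv - 18v**2) + 9v(40w**2 + 29wv - 18v**2); both groups contain (40w**2 + 29wv - 18v**2), so (w + 9v) is a factor with cofactor 40w**2 + 29wv - 18v**2.
The cofactor groups again: 40w**2 + 29wv - 18v**2 = 5w(8w + 9v) - 2v(8w + 9v); both groups contain (8w + 9v), giving (5w - 2v)(8w + 9v).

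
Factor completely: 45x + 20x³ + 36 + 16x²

Group as (20x³ + 45x) + (16x² + 36) = 5x(4x² + 9) + 4(4x² + 9).
Both groups share the factor (4x² + 9).

(5x + 4)(4x² + 9)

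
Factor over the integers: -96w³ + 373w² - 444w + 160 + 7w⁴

(7w - 5)(w - 1)(w - 4)(w - 8)

By the rational root theorem, w = 4 is a root, so (w - 4) is a factor; dividing leaves 7w³ - 68w² + 101w - 40.
Continuing, w = 5/7 is a root, so (7w - 5) divides it; the quotient is w² - 9w + 8.
The remaining quadratic factors as (w - 1)(w - 8).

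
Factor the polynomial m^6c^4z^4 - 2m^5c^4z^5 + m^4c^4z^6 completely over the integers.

Factor out m^4c^4z^4 first: what remains is m^2 - 2mz + z^2.
Recognize a perfect-square trinomial with the parts z and m.

c^4m^4z^4(m - z)^2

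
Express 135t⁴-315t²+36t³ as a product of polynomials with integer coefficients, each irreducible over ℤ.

9t²(3t+5)(5t-7)

Pull out the common factor 9t², then factor the remaining trinomial.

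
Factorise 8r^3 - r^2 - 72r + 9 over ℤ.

Group as (8r^3 - 72r) + (-r^2 + 9) = 8r(r^2 - 9) - (r^2 - 9).
Both groups share the factor (r^2 - 9).

(8r - 1)(r + 3)(r - 3)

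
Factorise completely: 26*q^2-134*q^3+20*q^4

Pull out the common factor 2*q^2, then factor the remaining trinomial.

2*q^2*(2*q-13)*(5*q-1)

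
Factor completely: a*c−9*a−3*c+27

(a−3)*(c−9)

Group as (a*c−9*a) + (−3*c+27) = a*(c−9) − 3*(c−9).
Both groups share the factor (c−9).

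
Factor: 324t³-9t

9t(6t+1)(6t-1)

Factor out 9t, leaving 36t²-1, which is a difference of two squares.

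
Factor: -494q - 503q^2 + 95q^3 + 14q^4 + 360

Among the possible rational roots, q = -10 is a root, so (q + 10) is a factor; dividing leaves 14q^3 - 45q^2 - 53q + 36.
Then q = -9/7 is a root, so (7q + 9) divides it; the quotient is 2q^2 - 9q + 4.
The remaining quadratic factors as (q - 4)(2q - 1).

(2q - 1)(7q + 9)(q + 10)(q - 4)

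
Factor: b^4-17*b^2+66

Substitute u = b^2 to get a quadratic in u, then factor.
b^2-11 is irreducible over ℤ (11 is not a perfect square).
b^2-6 is irreducible over ℤ (6 is not a perfect square).

(b^2-11)*(b^2-6)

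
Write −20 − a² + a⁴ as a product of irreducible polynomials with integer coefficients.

Substitute u = a² to get a quadratic in u, then factor.
a² + 4 is irreducible over ℤ (sum of squares).
a² − 5 is irreducible over ℤ (5 is not a perfect square).

(a² + 4)(a² − 5)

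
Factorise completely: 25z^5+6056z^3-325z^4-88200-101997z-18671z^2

(5z+7)(5z+8)(z-7)(z^2-9z+225)

Trying the rational-root candidates, z = -8/5 is a root, so (5z+8) divides it; the quotient is 5z^4-73z^3+1328z^2-5859z-11025.
Next, z = 7 is a root, so (z-7) is a factor; dividing leaves 5z^3-38z^2+1062z+1575.
Continuing, z = -7/5 is a root, giving the factor (5z+7) and quotient z^2-9z+225.
The quadratic z^2-9z+225 has discriminant -819 < 0 and is irreducible over ℤ.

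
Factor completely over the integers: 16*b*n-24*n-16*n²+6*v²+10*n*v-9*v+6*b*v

Group: 8*n*(2*b-2*n+2*v-3) + 3*v*(2*b-2*n+2*v-3); both groups contain (2*b-2*n+2*v-3).

(2*b-2*n+2*v-3)*(8*n+3*v)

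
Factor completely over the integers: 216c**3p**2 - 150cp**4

Factor out 6cp**2, leaving 36c**2 - 25p**2, which is a difference of two squares.

6cp**2(6c + 5p)(6c - 5p)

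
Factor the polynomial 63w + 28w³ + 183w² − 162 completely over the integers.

(4w − 3)(7w + 9)(w + 6)

Testing divisors of the constant over divisors of the leading coefficient, w = −9/7 is a root, giving the factor (7w + 9) and quotient 4w² + 21w − 18.
The remaining quadratic factors as (4w − 3)(w + 6).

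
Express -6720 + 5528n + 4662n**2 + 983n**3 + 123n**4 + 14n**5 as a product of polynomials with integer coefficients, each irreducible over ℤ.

Among the possible rational roots, n = 5/7 is a root, so (7n - 5) divides it; the quotient is 2n**4 + 19n**3 + 154n**2 + 776n + 1344.
Then n = -4 is a root, giving the factor (n + 4) and quotient 2n**3 + 11n**2 + 110n + 336.
Next, n = -7/2 is a root, so (2n + 7) is a factor; dividing leaves n**2 + 2n + 48.
The quadratic n**2 + 2n + 48 has discriminant -188 < 0 and is irreducible over ℤ.

(2n + 7)(7n - 5)(n + 4)(n**2 + 2n + 48)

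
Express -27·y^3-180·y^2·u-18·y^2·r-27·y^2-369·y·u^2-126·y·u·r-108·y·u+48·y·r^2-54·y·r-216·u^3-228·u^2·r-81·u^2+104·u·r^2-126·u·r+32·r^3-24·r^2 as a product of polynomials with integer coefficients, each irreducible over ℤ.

Group: 3·y·(-9·y^2-36·y·u-18·y·r-27·u^2-42·u·r-8·r^2) + (8·u-4·r+3)·(-9·y^2-36·y·u-18·y·r-27·u^2-42·u·r-8·r^2); both groups contain (-9·y^2-36·y·u-18·y·r-27·u^2-42·u·r-8·r^2), so (3·y+8·u-4·r+3) is a factor with cofactor -9·y^2-36·y·u-18·y·r-27·u^2-42·u·r-8·r^2.
The cofactor groups again: -9·y^2-36·y·u-18·y·r-27·u^2-42·u·r-8·r^2 = -3·y·(3·y+9·u+2·r) + (-3·u-4·r)·(3·y+9·u+2·r); both groups contain (3·y+9·u+2·r), giving -(3·y+3·u+4·r)·(3·y+9·u+2·r).

-(3·y+8·u-4·r+3)·(3·y+9·u+2·r)·(3·y+3·u+4·r)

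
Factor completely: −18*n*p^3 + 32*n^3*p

Factor out 2*n*p, leaving 16*n^2 − 9*p^2, which is a difference of two squares.

2*n*p*(4*n + 3*p)*(4*n − 3*p)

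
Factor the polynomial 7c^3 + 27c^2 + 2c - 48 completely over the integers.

(7c - 8)(c + 2)(c + 3)

By the rational root theorem, c = -3 is a root, so (c + 3) divides it; the quotient is 7c^2 + 6c - 16.
The remaining quadratic factors as (7c - 8)(c + 2).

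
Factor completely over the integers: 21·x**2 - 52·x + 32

Need a pair with product 21·32 = 672 and sum -52: that's -28 and -24.
Split the middle term: 21·x**2 - 28·x - 24·x + 32 = 7·x·(3·x - 4) - 8·(3·x - 4).

(3·x - 4)·(7·x - 8)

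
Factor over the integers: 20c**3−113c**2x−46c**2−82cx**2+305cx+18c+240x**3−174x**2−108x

Group: 4c(5c**2−22cx−9c−48x**2+54x) + (−5x−2)(5c**2−22cx−9c−48x**2+54x); both groups contain (5c**2−22cx−9c−48x**2+54x), so (4c−5x−2) is a factor with cofactor 5c**2−22cx−9c−48x**2+54x.
The cofactor groups again: 5c**2−22cx−9c−48x**2+54x = c(5c+8x−9) − 6x(5c+8x−9); both groups contain (5c+8x−9), giving (c−6x)(5c+8x−9).

(4c−5x−2)(5c+8x−9)(c−6x)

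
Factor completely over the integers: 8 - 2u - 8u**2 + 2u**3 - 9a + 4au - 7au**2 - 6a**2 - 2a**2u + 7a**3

Group: 7a(a**2 - 2a - u**2 + 1) + (-2u + 8)(a**2 - 2a - u**2 + 1); both groups contain (a**2 - 2a - u**2 + 1), so (7a - 2u + 8) is a factor with cofactor a**2 - 2a - u**2 + 1.
The cofactor groups again: a**2 - 2a - u**2 + 1 = a(a + u - 1) + (-u - 1)(a + u - 1); both groups contain (a + u - 1), giving (a - u - 1)(a + u - 1).

(7a - 2u + 8)(a + u - 1)(a - u - 1)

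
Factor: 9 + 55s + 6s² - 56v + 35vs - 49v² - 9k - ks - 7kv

-(k + 7v - 6s - 1)(7v + s + 9)

Group: -7v(k + 7v - 6s - 1) + (-s - 9)(k + 7v - 6s - 1); both groups contain (k + 7v - 6s - 1).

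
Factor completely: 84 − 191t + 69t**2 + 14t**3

(2t − 3)(7t − 4)(t + 7)

Testing divisors of the constant over divisors of the leading coefficient, t = 4/7 is a root, so (7t − 4) is a factor; dividing leaves 2t**2 + 11t − 21.
The remaining quadratic factors as (t + 7)(2t − 3).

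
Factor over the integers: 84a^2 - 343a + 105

Pull out the common factor 7, then factor the remaining trinomial.

7(3a - 1)(4a - 15)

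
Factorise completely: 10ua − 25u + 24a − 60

Group as (10ua − 25u) + (24a − 60) = 5u(2a − 5) + 12(2a − 5).
Both groups share the factor (2a − 5).

(2a − 5)(5u + 12)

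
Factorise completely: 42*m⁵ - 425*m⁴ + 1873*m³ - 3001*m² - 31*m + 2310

Among the possible rational roots, m = 7/3 is a root, giving the factor (3*m - 7) and quotient 14*m⁴ - 109*m³ + 370*m² - 137*m - 330.
Next, m = -5/7 is a root, so (7*m + 5) is a factor; dividing leaves 2*m³ - 17*m² + 65*m - 66.
Then m = 3/2 is a root, giving the factor (2*m - 3) and quotient m² - 7*m + 22.
The quadratic m² - 7*m + 22 has discriminant -39 < 0 and is irreducible over ℤ.

(2*m - 3)*(3*m - 7)*(7*m + 5)*(m² - 7*m + 22)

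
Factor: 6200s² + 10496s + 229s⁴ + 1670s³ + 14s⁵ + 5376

(2s + 7)(7s + 6)(s + 4)(s² + 8s + 32)

By the rational root theorem, s = -6/7 is a root, so (7s + 6) divides it; the quotient is 2s⁴ + 31s³ + 212s² + 704s + 896.
Continuing, s = -4 is a root, so (s + 4) divides it; the quotient is 2s³ + 23s² + 120s + 224.
Then s = -7/2 is a root, so (2s + 7) divides it; the quotient is s² + 8s + 32.
The quadratic s² + 8s + 32 has discriminant -64 < 0 and is irreducible over ℤ.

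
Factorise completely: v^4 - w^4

(v + w)*(v - w)*(v^2 + w^2)

(v)⁴ − (w)⁴ = ((v)² − (w)²)((v)² + (w)²); the first factor splits again, the second (v^2 + w^2) is irreducible.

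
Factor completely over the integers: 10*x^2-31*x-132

Need a pair with product 10·(-132) = -1320 and sum -31: that's -55 and 24.
Split the middle term: 10*x^2-55*x + 24*x-132 = 5*x*(2*x-11) + 12*(2*x-11).

(2*x-11)*(5*x+12)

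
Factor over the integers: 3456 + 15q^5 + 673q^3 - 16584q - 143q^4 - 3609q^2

Trying the rational-root candidates, q = 9 is a root, so (q - 9) is a factor; dividing leaves 15q^4 - 8q^3 + 601q^2 + 1800q - 384.
Next, q = 1/5 is a root, so (5q - 1) is a factor; dividing leaves 3q^3 - q^2 + 120q + 384.
Next, q = -8/3 is a root, so (3q + 8) divides it; the quotient is q^2 - 3q + 48.
The quadratic q^2 - 3q + 48 has discriminant -183 < 0 and is irreducible over ℤ.

(3q + 8)(5q - 1)(q - 9)(q^2 - 3q + 48)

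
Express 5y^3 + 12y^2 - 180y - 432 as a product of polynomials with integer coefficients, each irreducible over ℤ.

Among the possible rational roots, y = 6 is a root, so (y - 6) divides it; the quotient is 5y^2 + 42y + 72.
The remaining quadratic factors as (y + 6)(5y + 12).

(5y + 12)(y + 6)(y - 6)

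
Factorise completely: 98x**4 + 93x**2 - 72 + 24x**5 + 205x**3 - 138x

(2x + 1)(3x + 4)(4x - 3)(x**2 + 3x + 6)

Among the possible rational roots, x = -1/2 is a root, giving the factor (2x + 1) and quotient 12x**4 + 43x**3 + 81x**2 + 6x - 72.
Continuing, x = 3/4 is a root, so (4x - 3) is a factor; dividing leaves 3x**3 + 13x**2 + 30x + 24.
Continuing, x = -4/3 is a root, so (3x + 4) is a factor; dividing leaves x**2 + 3x + 6.
The quadratic x**2 + 3x + 6 has discriminant -15 < 0 and is irreducible over ℤ.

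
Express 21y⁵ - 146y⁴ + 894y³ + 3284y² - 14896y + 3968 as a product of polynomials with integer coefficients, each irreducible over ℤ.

Among the possible rational roots, y = 8/3 is a root, so (3y - 8) divides it; the quotient is 7y⁴ - 30y³ + 218y² + 1676y - 496.
Next, y = -4 is a root, giving the factor (y + 4) and quotient 7y³ - 58y² + 450y - 124.
Next, y = 2/7 is a root, giving the factor (7y - 2) and quotient y² - 8y + 62.
The quadratic y² - 8y + 62 has discriminant -184 < 0 and is irreducible over ℤ.

(3y - 8)(7y - 2)(y + 4)(y² - 8y + 62)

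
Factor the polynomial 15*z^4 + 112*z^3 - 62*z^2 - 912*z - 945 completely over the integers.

(3*z + 5)*(5*z + 9)*(z + 7)*(z - 3)

Testing divisors of the constant over divisors of the leading coefficient, z = -9/5 is a root, so (5*z + 9) is a factor; dividing leaves 3*z^3 + 17*z^2 - 43*z - 105.
Next, z = -7 is a root, so (z + 7) divides it; the quotient is 3*z^2 - 4*z - 15.
The remaining quadratic factors as (3*z + 5)(z - 3).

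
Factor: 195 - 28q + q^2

(q - 13)(q - 15)

Two integers with product 195 and sum -28 are -15 and -13.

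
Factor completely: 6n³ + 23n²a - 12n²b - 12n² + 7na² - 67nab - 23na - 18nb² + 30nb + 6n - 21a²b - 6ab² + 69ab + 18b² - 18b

Group: n(6n² + 23na + 6nb - 12n + 7a² + 2ab - 23a - 6b + 6) - 3b(6n² + 23na + 6nb - 12n + 7a² + 2ab - 23a - 6b + 6); both groups contain (6n² + 23na + 6nb - 12n + 7a² + 2ab - 23a - 6b + 6), so (n - 3b) is a factor with cofactor 6n² + 23na + 6nb - 12n + 7a² + 2ab - 23a - 6b + 6.
The cofactor groups again: 6n² + 23na + 6nb - 12n + 7a² + 2ab - 23a - 6b + 6 = 3n(2n + 7a + 2b - 2) + (a - 3)(2n + 7a + 2b - 2); both groups contain (2n + 7a + 2b - 2), giving (3n + a - 3)(2n + 7a + 2b - 2).

(n - 3b)(2n + 7a + 2b - 2)(3n + a - 3)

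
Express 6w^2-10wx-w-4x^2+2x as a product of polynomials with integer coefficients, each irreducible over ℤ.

(6w+2x-1)(w-2x)

Group: 6w(w-2x) + (2x-1)(w-2x); both groups contain (w-2x).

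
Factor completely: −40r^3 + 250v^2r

Pull out the common factor 10r; 25v^2 − 4r^2 is a difference of squares.

10r(5v − 2r)(5v + 2r)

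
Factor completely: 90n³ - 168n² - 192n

Pull out the common factor 6n, then factor the remaining trinomial.

6n(3n - 8)(5n + 4)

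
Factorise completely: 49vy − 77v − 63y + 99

(7v − 9)(7y − 11)

Group as (49vy − 77v) + (−63y + 99) = 7v(7y − 11) − 9(7y − 11).
Both groups share the factor (7y − 11).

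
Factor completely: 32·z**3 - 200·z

8·z·(2·z + 5)·(2·z - 5)

Factor out 8·z, leaving 4·z**2 - 25, which is a difference of two squares.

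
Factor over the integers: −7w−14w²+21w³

Pull out the common factor 7w, then factor the remaining trinomial.

7w(3w+1)(w−1)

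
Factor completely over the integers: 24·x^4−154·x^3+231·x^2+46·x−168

(4·x+3)·(6·x−7)·(x−2)·(x−4)

Trying the rational-root candidates, x = 4 is a root, so (x−4) is a factor; dividing leaves 24·x^3−58·x^2−x+42.
Next, x = 2 is a root, so (x−2) divides it; the quotient is 24·x^2−10·x−21.
The remaining quadratic factors as (4·x+3)(6·x−7).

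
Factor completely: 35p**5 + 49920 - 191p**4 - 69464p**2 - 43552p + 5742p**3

By the rational root theorem, p = 3/5 is a root, so (5p - 3) is a factor; dividing leaves 7p**4 - 34p**3 + 1128p**2 - 13216p - 16640.
Then p = 10 is a root, giving the factor (p - 10) and quotient 7p**3 + 36p**2 + 1488p + 1664.
Next, p = -8/7 is a root, so (7p + 8) divides it; the quotient is p**2 + 4p + 208.
The quadratic p**2 + 4p + 208 has discriminant -816 < 0 and is irreducible over ℤ.

(5p - 3)(7p + 8)(p - 10)(p**2 + 4p + 208)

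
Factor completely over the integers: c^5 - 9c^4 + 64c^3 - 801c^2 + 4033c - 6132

Trying the rational-root candidates, c = 7 is a root, so (c - 7) is a factor; dividing leaves c^4 - 2c^3 + 50c^2 - 451c + 876.
Then c = 3 is a root, so (c - 3) is a factor; dividing leaves c^3 + c^2 + 53c - 292.
Next, c = 4 is a root, giving the factor (c - 4) and quotient c^2 + 5c + 73.
The quadratic c^2 + 5c + 73 has discriminant -267 < 0 and is irreducible over ℤ.

(c - 3)(c - 4)(c - 7)(c^2 + 5c + 73)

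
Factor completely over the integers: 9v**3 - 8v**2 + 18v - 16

Group as (9v**3 + 18v) + (-8v**2 - 16) = 9v(v**2 + 2) - 8(v**2 + 2).
Both groups share the factor (v**2 + 2).

(9v - 8)(v**2 + 2)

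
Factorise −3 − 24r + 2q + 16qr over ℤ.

(2q − 3)(8r + 1)

Group as (16qr + 2q) + (−24r − 3) = 2q(8r + 1) − 3(8r + 1).
Both groups share the factor (8r + 1).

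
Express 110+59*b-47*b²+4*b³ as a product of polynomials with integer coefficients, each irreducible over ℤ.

(4*b-11)*(b+1)*(b-10)

Trying the rational-root candidates, b = 10 is a root, giving the factor (b-10) and quotient 4*b²-7*b-11.
The remaining quadratic factors as (4*b-11)(b+1).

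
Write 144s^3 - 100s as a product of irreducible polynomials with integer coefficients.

Pull out the common factor 4s; 36s^2 - 25 is a difference of squares.

4s(6s + 5)(6s - 5)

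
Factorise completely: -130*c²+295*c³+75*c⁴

Pull out the common factor 5*c², then factor the remaining trinomial.

5*c²*(3*c+13)*(5*c-2)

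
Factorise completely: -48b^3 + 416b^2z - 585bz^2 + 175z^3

-(12b - 5z)(4b - 5z)(b - 7z)

Group: 4b(-12b^2 + 89bz - 35z^2) - 5z(-12b^2 + 89bz - 35z^2); both groups contain (-12b^2 + 89bz - 35z^2), so (4b - 5z) is a factor with cofactor -12b^2 + 89bz - 35z^2.
The cofactor groups again: -12b^2 + 89bz - 35z^2 = -12b(b - 7z) + 5z(b - 7z); both groups contain (b - 7z), giving -(12b - 5z)(b - 7z).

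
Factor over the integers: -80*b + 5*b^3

Factor out 5*b, leaving b^2 - 16, which is a difference of two squares.

5*b*(b + 4)*(b - 4)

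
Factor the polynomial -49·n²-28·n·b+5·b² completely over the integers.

Group: -7·n·(7·n+5·b) + b·(7·n+5·b); both groups contain (7·n+5·b).

-(7·n-b)·(7·n+5·b)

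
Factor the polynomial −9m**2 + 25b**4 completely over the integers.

(5b**2 + 3m)(5b**2 − 3m)

Recognize a difference of squares with the parts 5b**2 and 3m.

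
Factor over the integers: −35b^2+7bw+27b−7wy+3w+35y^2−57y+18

Group: −5b(7b−7y+3) + (w−5y+6)(7b−7y+3); both groups contain (7b−7y+3).

−(5b−w+5y−6)(7b−7y+3)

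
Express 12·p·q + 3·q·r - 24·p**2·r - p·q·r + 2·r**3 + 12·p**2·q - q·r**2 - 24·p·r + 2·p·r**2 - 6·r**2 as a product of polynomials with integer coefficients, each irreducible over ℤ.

Group: 3·p·(4·p·q - 8·p·r + q·r - 2·r**2) + (-r + 3)·(4·p·q - 8·p·r + q·r - 2·r**2); both groups contain (4·p·q - 8·p·r + q·r - 2·r**2), so (3·p - r + 3) is a factor with cofactor 4·p·q - 8·p·r + q·r - 2·r**2.
The cofactor groups again: 4·p·q - 8·p·r + q·r - 2·r**2 = 4·p·(q - 2·r) + r·(q - 2·r); both groups contain (q - 2·r), giving (4·p + r)·(q - 2·r).

(3·p - r + 3)·(4·p + r)·(q - 2·r)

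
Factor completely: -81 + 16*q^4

Write as (4*q^2)² − (9)², then factor 4*q^2 - 9 once more.

(2*q + 3)*(2*q - 3)*(4*q^2 + 9)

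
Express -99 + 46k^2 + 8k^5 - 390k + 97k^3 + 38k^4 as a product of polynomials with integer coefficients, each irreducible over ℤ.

Testing divisors of the constant over divisors of the leading coefficient, k = -3 is a root, so (k + 3) divides it; the quotient is 8k^4 + 14k^3 + 55k^2 - 119k - 33.
Then k = 3/2 is a root, so (2k - 3) divides it; the quotient is 4k^3 + 13k^2 + 47k + 11.
Next, k = -1/4 is a root, so (4k + 1) divides it; the quotient is k^2 + 3k + 11.
The quadratic k^2 + 3k + 11 has discriminant -35 < 0 and is irreducible over ℤ.

(2k - 3)(4k + 1)(k + 3)(k^2 + 3k + 11)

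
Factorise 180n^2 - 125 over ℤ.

Factor out 5, leaving 36n^2 - 25, which is a difference of two squares.

5(6n + 5)(6n - 5)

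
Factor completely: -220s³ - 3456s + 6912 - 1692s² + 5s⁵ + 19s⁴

By the rational root theorem, s = 6/5 is a root, so (5s - 6) is a factor; dividing leaves s⁴ + 5s³ - 38s² - 384s - 1152.
Continuing, s = -6 is a root, giving the factor (s + 6) and quotient s³ - s² - 32s - 192.
Then s = 8 is a root, giving the factor (s - 8) and quotient s² + 7s + 24.
The quadratic s² + 7s + 24 has discriminant -47 < 0 and is irreducible over ℤ.

(5s - 6)(s + 6)(s - 8)(s² + 7s + 24)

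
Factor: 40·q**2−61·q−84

(5·q−12)·(8·q+7)

Need a pair with product 40·(−84) = −3360 and sum −61: that's −96 and 35.
Split the middle term: 40·q**2−96·q + 35·q−84 = 8·q·(5·q−12) + 7·(5·q−12).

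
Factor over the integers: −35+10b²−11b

(2b−5)(5b+7)

Need a pair with product 10·(−35) = −350 and sum −11: that's 14 and −25.
Split the middle term: 10b²+14b − 25b−35 = 2b(5b+7) − 5(5b+7).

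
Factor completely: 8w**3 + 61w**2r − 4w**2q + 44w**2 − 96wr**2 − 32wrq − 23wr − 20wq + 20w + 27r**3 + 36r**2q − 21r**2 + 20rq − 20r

(8w − 3r − 4q + 4)(w − r)(w + 9r + 5)

Group: 8w(w**2 + 8wr + 5w − 9r**2 − 5r) + (−3r − 4q + 4)(w**2 + 8wr + 5w − 9r**2 − 5r); both groups contain (w**2 + 8wr + 5w − 9r**2 − 5r), so (8w − 3r − 4q + 4) is a factor with cofactor w**2 + 8wr + 5w − 9r**2 − 5r.
The cofactor groups again: w**2 + 8wr + 5w − 9r**2 − 5r = w(w − r) + (9r + 5)(w − r); both groups contain (w − r), giving (w + 9r + 5)(w − r).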